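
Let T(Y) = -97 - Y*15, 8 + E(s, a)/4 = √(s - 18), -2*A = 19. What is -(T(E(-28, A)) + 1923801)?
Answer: -1924184 + 60*I*√46 ≈ -1.9242e+6 + 406.94*I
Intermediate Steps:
A = -19/2 (A = -½*19 = -19/2 ≈ -9.5000)
E(s, a) = -32 + 4*√(-18 + s) (E(s, a) = -32 + 4*√(s - 18) = -32 + 4*√(-18 + s))
T(Y) = -97 - 15*Y
-(T(E(-28, A)) + 1923801) = -((-97 - 15*(-32 + 4*√(-18 - 28))) + 1923801) = -((-97 - 15*(-32 + 4*√(-46))) + 1923801) = -((-97 - 15*(-32 + 4*(I*√46))) + 1923801) = -((-97 - 15*(-32 + 4*I*√46)) + 1923801) = -((-97 + (480 - 60*I*√46)) + 1923801) = -((383 - 60*I*√46) + 1923801) = -(1924184 - 60*I*√46) = -1924184 + 60*I*√46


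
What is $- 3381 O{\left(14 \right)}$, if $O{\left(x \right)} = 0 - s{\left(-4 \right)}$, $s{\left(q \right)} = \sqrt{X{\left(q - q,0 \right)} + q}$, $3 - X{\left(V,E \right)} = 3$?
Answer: $6762 i \approx 6762.0 i$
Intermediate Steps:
$X{\left(V,E \right)} = 0$ ($X{\left(V,E \right)} = 3 - 3 = 0$)
$s{\left(q \right)} = \sqrt{q}$ ($s{\left(q \right)} = \sqrt{0 + q} = \sqrt{q}$)
$O{\left(x \right)} = - 2 i$ ($O{\left(x \right)} = 0 - \sqrt{-4} = 0 - 2 i = - 2 i$)
$- 3381 O{\left(14 \right)} = - 3381 \left(- 2 i\right) = 6762 i$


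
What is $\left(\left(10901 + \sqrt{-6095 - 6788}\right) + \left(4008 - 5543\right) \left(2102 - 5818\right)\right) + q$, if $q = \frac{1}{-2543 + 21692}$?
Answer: $\frac{109435788190}{19149} + i \sqrt{12883} \approx 5.715 \cdot 10^{6} + 113.5 i$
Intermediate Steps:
$q = \frac{1}{19149} \approx 5.2222 \cdot 10^{-5}$
$\left(\left(10901 + \sqrt{-6095 - 6788}\right) + \left(4008 - 5543\right) \left(2102 - 5818\right)\right) + q = \left(\left(10901 + \sqrt{-6095 - 6788}\right) + \left(4008 - 5543\right) \left(2102 - 5818\right)\right) + \frac{1}{19149} = \left(\left(10901 + \sqrt{-12883}\right) - -5704060\right) + \frac{1}{19149} = \left(\left(10901 + i \sqrt{12883}\right) + 5704060\right) + \frac{1}{19149} = \left(5714961 + i \sqrt{12883}\right) + \frac{1}{19149} = \frac{109435788190}{19149} + i \sqrt{12883}$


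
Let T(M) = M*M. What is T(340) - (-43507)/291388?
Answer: 33684496307/291388 ≈ 1.1560e+5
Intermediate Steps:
T(M) = M**2
T(340) - (-43507)/291388 = 340**2 - (-43507)/291388 = 115600 - (-43507)/291388 = 115600 - 1*(-43507/291388) = 115600 + 43507/291388 = 33684496307/291388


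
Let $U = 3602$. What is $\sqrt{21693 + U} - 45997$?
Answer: $-45997 + \sqrt{25295} \approx -45838.0$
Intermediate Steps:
$\sqrt{21693 + U} - 45997 = \sqrt{21693 + 3602} - 45997 = \sqrt{25295} - 45997 = -45997 + \sqrt{25295}$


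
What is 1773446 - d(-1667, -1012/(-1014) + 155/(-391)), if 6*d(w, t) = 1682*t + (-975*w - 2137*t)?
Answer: 68739630767/45747 ≈ 1.5026e+6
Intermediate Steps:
d(w, t) = -455*t/6 - 325*w/2 (d(w, t) = (1682*t + (-975*w - 2137*t))/6 = (1682*t + (-2137*t - 975*w))/6 = (-975*w - 455*t)/6 = -455*t/6 - 325*w/2)
1773446 - d(-1667, -1012/(-1014) + 155/(-391)) = 1773446 - (-455*(-1012/(-1014) + 155/(-391))/6 - 325/2*(-1667)) = 1773446 - (-455*(-1012*(-1/1014) + 155*(-1/391))/6 + 541775/2) = 1773446 - (-455*(506/507 - 155/391)/6 + 541775/2) = 1773446 - (-455/6*119261/198237 + 541775/2) = 1773446 - (-4174135/91494 + 541775/2) = 1773446 - 1*12390203395/45747 = 1773446 - 12390203395/45747 = 68739630767/45747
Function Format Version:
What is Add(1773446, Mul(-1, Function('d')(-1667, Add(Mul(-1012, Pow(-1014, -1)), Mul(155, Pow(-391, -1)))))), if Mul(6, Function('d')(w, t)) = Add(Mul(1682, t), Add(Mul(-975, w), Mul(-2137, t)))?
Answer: Rational(68739630767, 45747) ≈ 1.5026e+6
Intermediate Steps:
Function('d')(w, t) = Add(Mul(Rational(-455, 6), t), Mul(Rational(-325, 2), w)) (Function('d')(w, t) = Mul(Rational(1, 6), Add(Mul(1682, t), Add(Mul(-975, w), Mul(-2137, t)))) = Mul(Rational(1, 6), Add(Mul(1682, t), Add(Mul(-2137, t), Mul(-975, w)))) = Mul(Rational(1, 6), Add(Mul(-975, w), Mul(-455, t))) = Add(Mul(Rational(-455, 6), t), Mul(Rational(-325, 2), w)))
Add(1773446, Mul(-1, Function('d')(-1667, Add(Mul(-1012, Pow(-1014, -1)), Mul(155, Pow(-391, -1)))))) = Add(1773446, Mul(-1, Add(Mul(Rational(-455, 6), Add(Mul(-1012, Pow(-1014, -1)), Mul(155, Pow(-391, -1)))), Mul(Rational(-325, 2), -1667)))) = Add(1773446, Mul(-1, Add(Mul(Rational(-455, 6), Add(Mul(-1012, Rational(-1, 1014)), Mul(155, Rational(-1, 391)))), Rational(541775, 2)))) = Add(1773446, Mul(-1, Add(Mul(Rational(-455, 6), Add(Rational(506, 507), Rational(-155, 391))), Rational(541775, 2)))) = Add(1773446, Mul(-1, Add(Mul(Rational(-455, 6), Rational(119261, 198237)), Rational(541775, 2)))) = Add(1773446, Mul(-1, Add(Rational(-4174135, 91494), Rational(541775, 2)))) = Add(1773446, Mul(-1, Rational(12390203395, 45747))) = Add(1773446, Rational(-12390203395, 45747)) = Rational(68739630767, 45747)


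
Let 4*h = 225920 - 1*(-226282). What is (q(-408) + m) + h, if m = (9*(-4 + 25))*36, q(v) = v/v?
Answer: 239711/2 ≈ 1.1986e+5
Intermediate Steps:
q(v) = 1
m = 6804 (m = (9*21)*36 = 189*36 = 6804)
h = 226101/2 (h = (225920 - 1*(-226282))/4 = (225920 + 226282)/4 = (¼)*452202 = 226101/2 ≈ 1.1305e+5)
(q(-408) + m) + h = (1 + 6804) + 226101/2 = 6805 + 226101/2 = 239711/2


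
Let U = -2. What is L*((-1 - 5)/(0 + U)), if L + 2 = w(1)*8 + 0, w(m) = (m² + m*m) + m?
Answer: 66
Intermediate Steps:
w(m) = m + 2*m² (w(m) = (m² + m²) + m = 2*m² + m = m + 2*m²)
L = 22 (L = -2 + ((1*(1 + 2*1))*8 + 0) = -2 + ((1*(1 + 2))*8 + 0) = -2 + ((1*3)*8 + 0) = -2 + (3*8 + 0) = -2 + (24 + 0) = -2 + 24 = 22)
L*((-1 - 5)/(0 + U)) = 22*((-1 - 5)/(0 - 2)) = 22*(-6/(-2)) = 22*(-6*(-½)) = 22*3 = 66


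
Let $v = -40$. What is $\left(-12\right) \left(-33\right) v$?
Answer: $-15840$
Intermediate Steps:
$\left(-12\right) \left(-33\right) v = \left(-12\right) \left(-33\right) \left(-40\right) = 396 \left(-40\right) = -15840$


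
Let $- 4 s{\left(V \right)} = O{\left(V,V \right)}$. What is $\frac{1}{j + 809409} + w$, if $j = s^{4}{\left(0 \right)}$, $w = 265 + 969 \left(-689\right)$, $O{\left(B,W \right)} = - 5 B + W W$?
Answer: $- \frac{540180140783}{809409} \approx -6.6738 \cdot 10^{5}$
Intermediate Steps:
$O{\left(B,W \right)} = W^{2} - 5 B$ ($O{\left(B,W \right)} = - 5 B + W^{2} = W^{2} - 5 B$)
$w = -667376$ ($w = 265 - 667641 = -667376$)
$s{\left(V \right)} = - \frac{V^{2}}{4} + \frac{5 V}{4}$ ($s{\left(V \right)} = - \frac{V^{2} - 5 V}{4} = - \frac{V^{2}}{4} + \frac{5 V}{4}$)
$j = 0$ ($j = \left(\frac{1}{4} \cdot 0 \left(5 - 0\right)\right)^{4} = \left(\frac{1}{4} \cdot 0 \left(5 + 0\right)\right)^{4} = \left(\frac{1}{4} \cdot 0 \cdot 5\right)^{4} = 0^{4} = 0$)
$\frac{1}{j + 809409} + w = \frac{1}{0 + 809409} - 667376 = \frac{1}{809409} - 667376 = - \frac{540180140783}{809409}$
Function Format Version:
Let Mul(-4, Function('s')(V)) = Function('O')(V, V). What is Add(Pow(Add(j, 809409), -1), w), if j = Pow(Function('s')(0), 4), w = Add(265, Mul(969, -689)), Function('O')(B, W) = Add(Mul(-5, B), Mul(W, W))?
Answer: Rational(-540180140783, 809409) ≈ -6.6738e+5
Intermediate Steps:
Function('O')(B, W) = Add(Pow(W, 2), Mul(-5, B)) (Function('O')(B, W) = Add(Mul(-5, B), Pow(W, 2)) = Add(Pow(W, 2), Mul(-5, B)))
w = -667376 (w = Add(265, -667641) = -667376)
Function('s')(V) = Add(Mul(Rational(-1, 4), Pow(V, 2)), Mul(Rational(5, 4), V)) (Function('s')(V) = Mul(Rational(-1, 4), Add(Pow(V, 2), Mul(-5, V))) = Add(Mul(Rational(-1, 4), Pow(V, 2)), Mul(Rational(5, 4), V)))
j = 0 (j = Pow(Mul(Rational(1, 4), 0, Add(5, Mul(-1, 0))), 4) = Pow(Mul(Rational(1, 4), 0, Add(5, 0)), 4) = Pow(Mul(Rational(1, 4), 0, 5), 4) = Pow(0, 4) = 0)
Add(Pow(Add(j, 809409), -1), w) = Add(Pow(Add(0, 809409), -1), -667376) = Add(Pow(809409, -1), -667376) = Add(Rational(1, 809409), -667376) = Rational(-540180140783, 809409)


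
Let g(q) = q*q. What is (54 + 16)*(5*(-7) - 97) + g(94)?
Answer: -404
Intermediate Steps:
g(q) = q²
(54 + 16)*(5*(-7) - 97) + g(94) = (54 + 16)*(5*(-7) - 97) + 94² = 70*(-35 - 97) + 8836 = 70*(-132) + 8836 = -9240 + 8836 = -404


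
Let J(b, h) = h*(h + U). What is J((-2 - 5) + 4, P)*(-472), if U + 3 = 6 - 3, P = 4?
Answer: -7552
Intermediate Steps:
U = 0 (U = -3 + (6 - 3) = -3 + 3 = 0)
J(b, h) = h² (J(b, h) = h*(h + 0) = h*h = h²)
J((-2 - 5) + 4, P)*(-472) = 4²*(-472) = 16*(-472) = -7552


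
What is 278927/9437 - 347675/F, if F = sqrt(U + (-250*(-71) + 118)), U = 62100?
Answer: 278927/9437 - 347675*sqrt(102)/2856 ≈ -1199.9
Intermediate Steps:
F = 28*sqrt(102) (F = sqrt(62100 + (-250*(-71) + 118)) = sqrt(62100 + (17750 + 118)) = sqrt(62100 + 17868) = sqrt(79968) = 28*sqrt(102) ≈ 282.79)
278927/9437 - 347675/F = 278927/9437 - 347675*sqrt(102)/2856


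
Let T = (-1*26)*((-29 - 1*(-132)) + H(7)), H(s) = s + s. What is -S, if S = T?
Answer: 3042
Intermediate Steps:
H(s) = 2*s
T = -3042 (T = (-1*26)*((-29 - 1*(-132)) + 2*7) = -26*((-29 + 132) + 14) = -26*(103 + 14) = -26*117 = -3042)
S = -3042
-S = -1*(-3042) = 3042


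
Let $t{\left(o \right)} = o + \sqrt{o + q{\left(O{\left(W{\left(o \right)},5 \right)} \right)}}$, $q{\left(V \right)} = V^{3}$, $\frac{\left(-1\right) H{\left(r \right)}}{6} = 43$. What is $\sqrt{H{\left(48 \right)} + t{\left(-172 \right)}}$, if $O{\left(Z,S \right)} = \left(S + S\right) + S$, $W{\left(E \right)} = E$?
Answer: $\sqrt{-430 + \sqrt{3203}} \approx 19.324 i$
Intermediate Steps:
$H{\left(r \right)} = -258$ ($H{\left(r \right)} = \left(-6\right) 43 = -258$)
$O{\left(Z,S \right)} = 3 S$ ($O{\left(Z,S \right)} = 2 S + S = 3 S$)
$t{\left(o \right)} = o + \sqrt{3375 + o}$ ($t{\left(o \right)} = o + \sqrt{o + \left(3 \cdot 5\right)^{3}} = o + \sqrt{o + 15^{3}} = o + \sqrt{o + 3375} = o + \sqrt{3375 + o}$)
$\sqrt{H{\left(48 \right)} + t{\left(-172 \right)}} = \sqrt{-258 - \left(172 - \sqrt{3375 - 172}\right)} = \sqrt{-258 - \left(172 - \sqrt{3203}\right)} = \sqrt{-430 + \sqrt{3203}}$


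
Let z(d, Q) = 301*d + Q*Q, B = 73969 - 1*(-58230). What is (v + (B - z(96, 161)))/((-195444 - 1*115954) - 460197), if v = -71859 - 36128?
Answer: 6121/154319 ≈ 0.039665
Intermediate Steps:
v = -107987
B = 132199 (B = 73969 + 58230 = 132199)
z(d, Q) = Q**2 + 301*d (z(d, Q) = 301*d + Q**2 = Q**2 + 301*d)
(v + (B - z(96, 161)))/((-195444 - 1*115954) - 460197) = (-107987 + (132199 - (161**2 + 301*96)))/((-195444 - 1*115954) - 460197) = (-107987 + (132199 - (25921 + 28896)))/((-195444 - 115954) - 460197) = (-107987 + (132199 - 1*54817))/(-311398 - 460197) = (-107987 + (132199 - 54817))/(-771595) = (-107987 + 77382)*(-1/771595) = -30605*(-1/771595) = 6121/154319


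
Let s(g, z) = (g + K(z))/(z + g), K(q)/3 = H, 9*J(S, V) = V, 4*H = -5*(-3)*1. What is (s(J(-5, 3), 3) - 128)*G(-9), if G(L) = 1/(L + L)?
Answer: 4981/720 ≈ 6.9181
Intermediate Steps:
H = 15/4 (H = (-5*(-3)*1)/4 = (15*1)/4 = (1/4)*15 = 15/4 ≈ 3.7500)
J(S, V) = V/9
K(q) = 45/4 (K(q) = 3*(15/4) = 45/4)
G(L) = 1/(2*L)
s(g, z) = (45/4 + g)/(g + z) (s(g, z) = (g + 45/4)/(z + g) = (45/4 + g)/(g + z))
(s(J(-5, 3), 3) - 128)*G(-9) = ((45/4 + (1/9)*3)/((1/9)*3 + 3) - 128)*((1/2)/(-9)) = ((45/4 + 1/3)/(1/3 + 3) - 128)*((1/2)*(-1/9)) = ((139/12)/(10/3) - 128)*(-1/18) = ((3/10)*(139/12) - 128)*(-1/18) = (139/40 - 128)*(-1/18) = -4981/40*(-1/18) = 4981/720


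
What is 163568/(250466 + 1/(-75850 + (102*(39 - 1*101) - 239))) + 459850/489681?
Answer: 16093028136874154/10107825996158217 ≈ 1.5921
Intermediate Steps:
163568/(250466 + 1/(-75850 + (102*(39 - 1*101) - 239))) + 459850/489681 = 163568/(250466 + 1/(-75850 + (102*(39 - 101) - 239))) + 459850*(1/489681) = 163568/(250466 + 1/(-75850 + (102*(-62) - 239))) + 459850/489681 = 163568/(250466 + 1/(-75850 + (-6324 - 239))) + 459850/489681 = 163568/(250466 + 1/(-75850 - 6563)) + 459850/489681 = 163568/(250466 + 1/(-82413)) + 459850/489681 = 163568/(250466 - 1/82413) + 459850/489681 = 163568/(20641654457/82413) + 459850/489681 = 163568*(82413/20641654457) + 459850/489681 = 13480129584/20641654457 + 459850/489681 = 16093028136874154/10107825996158217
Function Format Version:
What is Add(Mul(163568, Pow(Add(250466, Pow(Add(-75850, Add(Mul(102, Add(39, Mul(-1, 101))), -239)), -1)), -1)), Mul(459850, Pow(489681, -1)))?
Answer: Rational(16093028136874154, 10107825996158217) ≈ 1.5921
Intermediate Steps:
Add(Mul(163568, Pow(Add(250466, Pow(Add(-75850, Add(Mul(102, Add(39, Mul(-1, 101))), -239)), -1)), -1)), Mul(459850, Pow(489681, -1))) = Add(Mul(163568, Pow(Add(250466, Pow(Add(-75850, Add(Mul(102, Add(39, -101)), -239)), -1)), -1)), Mul(459850, Rational(1, 489681))) = Add(Mul(163568, Pow(Add(250466, Pow(Add(-75850, Add(Mul(102, -62), -239)), -1)), -1)), Rational(459850, 489681)) = Add(Mul(163568, Pow(Add(250466, Pow(Add(-75850, Add(-6324, -239)), -1)), -1)), Rational(459850, 489681)) = Add(Mul(163568, Pow(Add(250466, Pow(Add(-75850, -6563), -1)), -1)), Rational(459850, 489681)) = Add(Mul(163568, Pow(Add(250466, Pow(-82413, -1)), -1)), Rational(459850, 489681)) = Add(Mul(163568, Pow(Add(250466, Rational(-1, 82413)), -1)), Rational(459850, 489681)) = Add(Mul(163568, Pow(Rational(20641654457, 82413), -1)), Rational(459850, 489681)) = Add(Mul(163568, Rational(82413, 20641654457)), Rational(459850, 489681)) = Add(Rational(13480129584, 20641654457), Rational(459850, 489681)) = Rational(16093028136874154, 10107825996158217)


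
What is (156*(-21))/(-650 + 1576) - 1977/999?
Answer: -850571/154179 ≈ -5.5168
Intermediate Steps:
(156*(-21))/(-650 + 1576) - 1977/999 = -3276/926 - 1977*1/999 = -3276*1/926 - 659/333 = -1638/463 - 659/333 = -850571/154179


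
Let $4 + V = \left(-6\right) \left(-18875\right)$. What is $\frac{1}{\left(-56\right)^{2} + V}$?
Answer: $\frac{1}{116382} \approx 8.5924 \cdot 10^{-6}$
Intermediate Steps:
$V = 113246$ ($V = -4 - -113250 = -4 + 113250 = 113246$)
$\frac{1}{\left(-56\right)^{2} + V} = \frac{1}{\left(-56\right)^{2} + 113246} = \frac{1}{3136 + 113246} = \frac{1}{116382}$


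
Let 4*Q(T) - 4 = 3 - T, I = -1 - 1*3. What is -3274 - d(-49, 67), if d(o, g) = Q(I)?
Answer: -13107/4 ≈ -3276.8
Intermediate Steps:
I = -4 (I = -1 - 3 = -4)
Q(T) = 7/4 - T/4 (Q(T) = 1 + (3 - T)/4 = 1 + (¾ - T/4) = 7/4 - T/4)
d(o, g) = 11/4 (d(o, g) = 7/4 - ¼*(-4) = 7/4 + 1 = 11/4)
-3274 - d(-49, 67) = -3274 - 1*11/4 = -3274 - 11/4 = -13107/4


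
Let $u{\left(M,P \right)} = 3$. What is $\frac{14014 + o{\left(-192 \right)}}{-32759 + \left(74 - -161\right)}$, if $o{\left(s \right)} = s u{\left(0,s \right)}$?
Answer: $- \frac{6719}{16262} \approx -0.41317$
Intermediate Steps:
$o{\left(s \right)} = 3 s$ ($o{\left(s \right)} = s 3 = 3 s$)
$\frac{14014 + o{\left(-192 \right)}}{-32759 + \left(74 - -161\right)} = \frac{14014 + 3 \left(-192\right)}{-32759 + \left(74 - -161\right)} = \frac{14014 - 576}{-32759 + \left(74 + 161\right)} = \frac{13438}{-32759 + 235} = \frac{13438}{-32524} = 13438 \left(- \frac{1}{32524}\right) = - \frac{6719}{16262}$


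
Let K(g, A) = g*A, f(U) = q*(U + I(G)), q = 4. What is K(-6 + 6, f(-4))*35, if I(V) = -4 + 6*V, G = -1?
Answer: 0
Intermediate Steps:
f(U) = -40 + 4*U (f(U) = 4*(U + (-4 + 6*(-1))) = 4*(U + (-4 - 6)) = 4*(U - 10) = 4*(-10 + U) = -40 + 4*U)
K(g, A) = A*g
K(-6 + 6, f(-4))*35 = ((-40 + 4*(-4))*(-6 + 6))*35 = ((-40 - 16)*0)*35 = -56*0*35 = 0*35 = 0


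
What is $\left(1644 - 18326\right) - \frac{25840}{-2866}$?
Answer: $- \frac{23892386}{1433} \approx -16673.0$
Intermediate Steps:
$\left(1644 - 18326\right) - \frac{25840}{-2866} = -16682 - - \frac{12920}{1433} = -16682 + \frac{12920}{1433} = - \frac{23892386}{1433}$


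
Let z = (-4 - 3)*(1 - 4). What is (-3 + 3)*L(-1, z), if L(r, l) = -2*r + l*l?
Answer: 0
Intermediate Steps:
z = 21 (z = -7*(-3) = 21)
L(r, l) = l² - 2*r (L(r, l) = -2*r + l² = l² - 2*r)
(-3 + 3)*L(-1, z) = (-3 + 3)*(21² - 2*(-1)) = 0*(441 + 2) = 0*443 = 0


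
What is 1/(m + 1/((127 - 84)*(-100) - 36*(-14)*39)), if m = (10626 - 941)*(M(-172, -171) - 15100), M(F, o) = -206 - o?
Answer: -15356/2250920486099 ≈ -6.8221e-9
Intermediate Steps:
m = -146582475 (m = (10626 - 941)*((-206 - 1*(-171)) - 15100) = 9685*((-206 + 171) - 15100) = 9685*(-35 - 15100) = 9685*(-15135) = -146582475)
1/(m + 1/((127 - 84)*(-100) - 36*(-14)*39)) = 1/(-146582475 + 1/((127 - 84)*(-100) - 36*(-14)*39)) = 1/(-146582475 + 1/(43*(-100) + 504*39)) = 1/(-146582475 + 1/(-4300 + 19656)) = 1/(-146582475 + 1/15356) = 1/(-2250920486099/15356) = -15356/2250920486099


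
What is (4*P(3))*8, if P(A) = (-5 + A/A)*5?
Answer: -640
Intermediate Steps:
P(A) = -20 (P(A) = (-5 + 1)*5 = -4*5 = -20)
(4*P(3))*8 = (4*(-20))*8 = -80*8 = -640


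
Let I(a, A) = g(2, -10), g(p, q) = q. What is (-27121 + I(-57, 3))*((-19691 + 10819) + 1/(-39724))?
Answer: 9561814387099/39724 ≈ 2.4071e+8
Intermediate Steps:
I(a, A) = -10
(-27121 + I(-57, 3))*((-19691 + 10819) + 1/(-39724)) = (-27121 - 10)*((-19691 + 10819) + 1/(-39724)) = -27131*(-8872 - 1/39724) = -27131*(-352431329/39724) = 9561814387099/39724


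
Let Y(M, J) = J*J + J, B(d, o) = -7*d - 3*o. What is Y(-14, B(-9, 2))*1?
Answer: 3306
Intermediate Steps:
Y(M, J) = J + J**2 (Y(M, J) = J**2 + J = J + J**2)
Y(-14, B(-9, 2))*1 = ((-7*(-9) - 3*2)*(1 + (-7*(-9) - 3*2)))*1 = ((63 - 6)*(1 + (63 - 6)))*1 = (57*(1 + 57))*1 = (57*58)*1 = 3306*1 = 3306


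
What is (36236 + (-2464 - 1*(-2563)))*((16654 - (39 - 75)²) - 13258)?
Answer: 76303500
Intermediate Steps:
(36236 + (-2464 - 1*(-2563)))*((16654 - (39 - 75)²) - 13258) = (36236 + (-2464 + 2563))*((16654 - 1*(-36)²) - 13258) = (36236 + 99)*((16654 - 1*1296) - 13258) = 36335*((16654 - 1296) - 13258) = 36335*(15358 - 13258) = 36335*2100 = 76303500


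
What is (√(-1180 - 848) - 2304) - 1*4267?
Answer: -6571 + 26*I*√3 ≈ -6571.0 + 45.033*I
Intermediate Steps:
(√(-1180 - 848) - 2304) - 1*4267 = (√(-2028) - 2304) - 4267 = (26*I*√3 - 2304) - 4267 = (-2304 + 26*I*√3) - 4267 = -6571 + 26*I*√3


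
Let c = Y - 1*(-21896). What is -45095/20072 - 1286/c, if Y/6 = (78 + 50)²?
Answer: -680778949/301581800 ≈ -2.2574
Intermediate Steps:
Y = 98304 (Y = 6*(78 + 50)² = 6*128² = 6*16384 = 98304)
c = 120200 (c = 98304 - 1*(-21896) = 98304 + 21896 = 120200)
-45095/20072 - 1286/c = -45095/20072 - 1286/120200 = -45095*1/20072 - 1286*1/120200 = -45095/20072 - 643/60100 = -680778949/301581800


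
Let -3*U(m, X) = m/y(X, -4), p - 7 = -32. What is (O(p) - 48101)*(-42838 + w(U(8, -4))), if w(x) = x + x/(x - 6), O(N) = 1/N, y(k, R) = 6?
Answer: 1493913549024/725 ≈ 2.0606e+9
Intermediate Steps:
p = -25 (p = 7 - 32 = -25)
U(m, X) = -m/18 (U(m, X) = -m/(3*6) = -m/18)
w(x) = x + x/(-6 + x)
(O(p) - 48101)*(-42838 + w(U(8, -4))) = (1/(-25) - 48101)*(-42838 + (-1/18*8)*(-5 - 1/18*8)/(-6 - 1/18*8)) = (-1/25 - 48101)*(-42838 - 4*(-5 - 4/9)/(9*(-6 - 4/9))) = -1202526*(-42838 - 4/9*(-49/9)/(-58/9))/25 = -1202526*(-42838 - 4/9*(-9/58)*(-49/9))/25 = -1202526*(-42838 - 98/261)/25 = -1202526/25*(-11180816/261) = 1493913549024/725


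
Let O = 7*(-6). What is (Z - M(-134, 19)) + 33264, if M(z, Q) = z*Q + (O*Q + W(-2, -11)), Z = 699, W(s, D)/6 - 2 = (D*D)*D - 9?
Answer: 45335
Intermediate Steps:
W(s, D) = -42 + 6*D³ (W(s, D) = 12 + 6*((D*D)*D - 9) = 12 + 6*(D²*D - 9) = 12 + 6*(D³ - 9) = 12 + 6*(-9 + D³) = 12 + (-54 + 6*D³) = -42 + 6*D³)
O = -42
M(z, Q) = -8028 - 42*Q + Q*z (M(z, Q) = z*Q + (-42*Q + (-42 + 6*(-11)³)) = Q*z + (-42*Q + (-42 + 6*(-1331))) = Q*z + (-42*Q + (-42 - 7986)) = Q*z + (-42*Q - 8028) = Q*z + (-8028 - 42*Q) = -8028 - 42*Q + Q*z)
(Z - M(-134, 19)) + 33264 = (699 - (-8028 - 42*19 + 19*(-134))) + 33264 = (699 - (-8028 - 798 - 2546)) + 33264 = (699 - 1*(-11372)) + 33264 = (699 + 11372) + 33264 = 12071 + 33264 = 45335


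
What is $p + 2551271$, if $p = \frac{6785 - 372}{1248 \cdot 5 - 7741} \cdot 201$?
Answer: $\frac{3828168758}{1501} \approx 2.5504 \cdot 10^{6}$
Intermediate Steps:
$p = - \frac{1289013}{1501}$ ($p = \frac{6413}{6240 - 7741} \cdot 201 = \frac{6413}{-1501} \cdot 201 = 6413 \left(- \frac{1}{1501}\right) 201 = \left(- \frac{6413}{1501}\right) 201 = - \frac{1289013}{1501} \approx -858.77$)
$p + 2551271 = - \frac{1289013}{1501} + 2551271 = \frac{3828168758}{1501}$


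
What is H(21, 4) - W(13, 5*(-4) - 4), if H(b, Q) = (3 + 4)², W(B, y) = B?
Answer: 36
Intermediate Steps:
H(b, Q) = 49 (H(b, Q) = 7² = 49)
H(21, 4) - W(13, 5*(-4) - 4) = 49 - 1*13 = 49 - 13 = 36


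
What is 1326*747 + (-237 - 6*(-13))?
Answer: 990363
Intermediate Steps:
1326*747 + (-237 - 6*(-13)) = 990522 + (-237 - 1*(-78)) = 990522 + (-237 + 78) = 990522 - 159 = 990363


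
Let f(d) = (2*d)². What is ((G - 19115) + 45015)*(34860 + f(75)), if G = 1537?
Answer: 1573786320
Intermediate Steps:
f(d) = 4*d²
((G - 19115) + 45015)*(34860 + f(75)) = ((1537 - 19115) + 45015)*(34860 + 4*75²) = (-17578 + 45015)*(34860 + 4*5625) = 27437*(34860 + 22500) = 27437*57360 = 1573786320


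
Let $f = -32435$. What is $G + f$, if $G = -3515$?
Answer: $-35950$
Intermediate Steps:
$G + f = -3515 - 32435 = -35950$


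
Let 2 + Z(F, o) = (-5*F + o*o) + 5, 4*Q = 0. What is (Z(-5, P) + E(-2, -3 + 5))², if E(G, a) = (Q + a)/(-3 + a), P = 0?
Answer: 676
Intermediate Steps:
Q = 0 (Q = (¼)*0 = 0)
Z(F, o) = 3 + o² - 5*F (Z(F, o) = -2 + ((-5*F + o*o) + 5) = -2 + ((-5*F + o²) + 5) = -2 + ((o² - 5*F) + 5) = -2 + (5 + o² - 5*F) = 3 + o² - 5*F)
E(G, a) = a/(-3 + a) (E(G, a) = (0 + a)/(-3 + a) = a/(-3 + a))
(Z(-5, P) + E(-2, -3 + 5))² = ((3 + 0² - 5*(-5)) + (-3 + 5)/(-3 + (-3 + 5)))² = ((3 + 0 + 25) + 2/(-3 + 2))² = (28 + 2/(-1))² = (28 + 2*(-1))² = (28 - 2)² = 26² = 676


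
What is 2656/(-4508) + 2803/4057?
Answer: 465133/4572239 ≈ 0.10173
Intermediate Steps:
2656/(-4508) + 2803/4057 = 2656*(-1/4508) + 2803*(1/4057) = -664/1127 + 2803/4057 = 465133/4572239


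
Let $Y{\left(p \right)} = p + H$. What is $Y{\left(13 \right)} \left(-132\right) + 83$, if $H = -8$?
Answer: $-577$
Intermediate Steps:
$Y{\left(p \right)} = -8 + p$ ($Y{\left(p \right)} = p - 8 = -8 + p$)
$Y{\left(13 \right)} \left(-132\right) + 83 = \left(-8 + 13\right) \left(-132\right) + 83 = 5 \left(-132\right) + 83 = -660 + 83 = -577$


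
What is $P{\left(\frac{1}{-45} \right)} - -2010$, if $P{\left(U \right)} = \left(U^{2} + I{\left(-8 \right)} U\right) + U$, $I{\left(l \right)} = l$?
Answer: $\frac{4070566}{2025} \approx 2010.2$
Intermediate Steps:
$P{\left(U \right)} = U^{2} - 7 U$ ($P{\left(U \right)} = \left(U^{2} - 8 U\right) + U = U^{2} - 7 U$)
$P{\left(\frac{1}{-45} \right)} - -2010 = \frac{-7 + \frac{1}{-45}}{-45} - -2010 = - \frac{-7 - \frac{1}{45}}{45} + 2010 = \left(- \frac{1}{45}\right) \left(- \frac{316}{45}\right) + 2010 = \frac{316}{2025} + 2010 = \frac{4070566}{2025}$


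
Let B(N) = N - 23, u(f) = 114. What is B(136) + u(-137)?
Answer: 227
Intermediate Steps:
B(N) = -23 + N
B(136) + u(-137) = (-23 + 136) + 114 = 113 + 114 = 227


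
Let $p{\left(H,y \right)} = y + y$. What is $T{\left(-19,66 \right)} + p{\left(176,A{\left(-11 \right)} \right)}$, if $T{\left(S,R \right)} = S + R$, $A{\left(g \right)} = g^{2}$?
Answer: $289$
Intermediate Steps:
$T{\left(S,R \right)} = R + S$
$p{\left(H,y \right)} = 2 y$
$T{\left(-19,66 \right)} + p{\left(176,A{\left(-11 \right)} \right)} = \left(66 - 19\right) + 2 \left(-11\right)^{2} = 47 + 2 \cdot 121 = 47 + 242 = 289$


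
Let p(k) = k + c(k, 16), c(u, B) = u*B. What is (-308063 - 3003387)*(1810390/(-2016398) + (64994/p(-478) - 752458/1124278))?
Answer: 4290509315517466144250/135452766660979 ≈ 3.1675e+7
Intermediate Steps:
c(u, B) = B*u
p(k) = 17*k (p(k) = k + 16*k = 17*k)
(-308063 - 3003387)*(1810390/(-2016398) + (64994/p(-478) - 752458/1124278)) = (-308063 - 3003387)*(1810390/(-2016398) + (64994/((17*(-478))) - 752458/1124278)) = -3311450*(1810390*(-1/2016398) + (64994/(-8126) - 752458*1/1124278)) = -3311450*(-905195/1008199 + (64994*(-1/8126) - 376229/562139)) = -3311450*(-905195/1008199 + (-32497/4063 - 376229/562139)) = -3311450*(-905195/1008199 - 1164497030/134351221) = -3311450*(-1295658794642065/135452766660979) = 4290509315517466144250/135452766660979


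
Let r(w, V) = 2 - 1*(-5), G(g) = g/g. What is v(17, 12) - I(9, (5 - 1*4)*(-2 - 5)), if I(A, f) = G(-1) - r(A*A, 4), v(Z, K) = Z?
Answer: 23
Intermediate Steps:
G(g) = 1
r(w, V) = 7 (r(w, V) = 2 + 5 = 7)
I(A, f) = -6 (I(A, f) = 1 - 1*7 = 1 - 7 = -6)
v(17, 12) - I(9, (5 - 1*4)*(-2 - 5)) = 17 - 1*(-6) = 17 + 6 = 23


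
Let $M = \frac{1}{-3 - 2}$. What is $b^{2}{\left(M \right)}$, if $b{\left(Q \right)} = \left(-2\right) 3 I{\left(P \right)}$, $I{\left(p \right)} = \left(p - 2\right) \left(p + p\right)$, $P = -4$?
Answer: $82944$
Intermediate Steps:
$I{\left(p \right)} = 2 p \left(-2 + p\right)$ ($I{\left(p \right)} = \left(-2 + p\right) 2 p = 2 p \left(-2 + p\right)$)
$M = - \frac{1}{5}$ ($M = \frac{1}{-5} = - \frac{1}{5} \approx -0.2$)
$b{\left(Q \right)} = -288$ ($b{\left(Q \right)} = \left(-2\right) 3 \cdot 2 \left(-4\right) \left(-2 - 4\right) = - 6 \cdot 2 \left(-4\right) \left(-6\right) = \left(-6\right) 48 = -288$)
$b^{2}{\left(M \right)} = \left(-288\right)^{2} = 82944$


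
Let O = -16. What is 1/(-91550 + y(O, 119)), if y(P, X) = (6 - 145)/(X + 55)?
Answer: -174/15929839 ≈ -1.0923e-5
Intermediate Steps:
y(P, X) = -139/(55 + X)
1/(-91550 + y(O, 119)) = 1/(-91550 - 139/(55 + 119)) = 1/(-91550 - 139/174) = 1/(-15929839/174) = -174/15929839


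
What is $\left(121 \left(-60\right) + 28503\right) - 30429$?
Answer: $-9186$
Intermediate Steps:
$\left(121 \left(-60\right) + 28503\right) - 30429 = \left(-7260 + 28503\right) - 30429 = 21243 - 30429 = -9186$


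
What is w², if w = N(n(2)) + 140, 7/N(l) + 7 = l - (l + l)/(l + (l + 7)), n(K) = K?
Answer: 66961489/3481 ≈ 19236.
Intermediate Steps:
N(l) = 7/(-7 + l - 2*l/(7 + 2*l)) (N(l) = 7/(-7 + (l - (l + l)/(l + (l + 7)))) = 7/(-7 + (l - 2*l/(l + (7 + l)))) = 7/(-7 + (l - 2*l/(7 + 2*l))) = 7/(-7 + l - 2*l/(7 + 2*l)))
w = 8183/59 (w = 7*(7 + 2*2)/(-49 - 9*2 + 2*2²) + 140 = 7*(7 + 4)/(-49 - 18 + 2*4) + 140 = 7*11/(-49 - 18 + 8) + 140 = 7*11/(-59) + 140 = 7*(-1/59)*11 + 140 = -77/59 + 140 = 8183/59 ≈ 138.69)
w² = (8183/59)² = 66961489/3481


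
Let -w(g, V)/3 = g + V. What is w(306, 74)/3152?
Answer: -285/788 ≈ -0.36168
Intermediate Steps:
w(g, V) = -3*V - 3*g (w(g, V) = -3*(g + V) = -3*(V + g) = -3*V - 3*g)
w(306, 74)/3152 = (-3*74 - 3*306)/3152 = (-222 - 918)*(1/3152) = -1140*1/3152 = -285/788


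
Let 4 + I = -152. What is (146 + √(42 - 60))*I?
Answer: -22776 - 468*I*√2 ≈ -22776.0 - 661.85*I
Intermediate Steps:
I = -156 (I = -4 - 152 = -156)
(146 + √(42 - 60))*I = (146 + √(42 - 60))*(-156) = (146 + √(-18))*(-156) = (146 + 3*I*√2)*(-156) = -22776 - 468*I*√2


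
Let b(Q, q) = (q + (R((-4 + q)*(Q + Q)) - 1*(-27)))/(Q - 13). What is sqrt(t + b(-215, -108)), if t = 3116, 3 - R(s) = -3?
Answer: sqrt(4499979)/38 ≈ 55.824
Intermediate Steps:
R(s) = 6 (R(s) = 3 - 1*(-3) = 3 + 3 = 6)
b(Q, q) = (33 + q)/(-13 + Q) (b(Q, q) = (q + (6 - 1*(-27)))/(Q - 13) = (q + (6 + 27))/(-13 + Q) = (q + 33)/(-13 + Q) = (33 + q)/(-13 + Q))
sqrt(t + b(-215, -108)) = sqrt(3116 + (33 - 108)/(-13 - 215)) = sqrt(3116 - 75/(-228)) = sqrt(3116 - 1/228*(-75)) = sqrt(3116 + 25/76) = sqrt(236841/76) = sqrt(4499979)/38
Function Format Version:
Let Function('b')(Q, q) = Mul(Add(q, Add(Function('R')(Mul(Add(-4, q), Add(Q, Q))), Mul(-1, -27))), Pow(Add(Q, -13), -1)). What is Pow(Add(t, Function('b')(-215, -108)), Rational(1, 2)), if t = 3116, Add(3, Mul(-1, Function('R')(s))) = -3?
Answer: Mul(Rational(1, 38), Pow(4499979, Rational(1, 2))) ≈ 55.824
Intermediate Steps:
Function('R')(s) = 6 (Function('R')(s) = Add(3, Mul(-1, -3)) = Add(3, 3) = 6)
Function('b')(Q, q) = Mul(Pow(Add(-13, Q), -1), Add(33, q)) (Function('b')(Q, q) = Mul(Add(q, Add(6, Mul(-1, -27))), Pow(Add(Q, -13), -1)) = Mul(Add(q, Add(6, 27)), Pow(Add(-13, Q), -1)) = Mul(Add(q, 33), Pow(Add(-13, Q), -1)) = Mul(Add(33, q), Pow(Add(-13, Q), -1)) = Mul(Pow(Add(-13, Q), -1), Add(33, q)))
Pow(Add(t, Function('b')(-215, -108)), Rational(1, 2)) = Pow(Add(3116, Mul(Pow(Add(-13, -215), -1), Add(33, -108))), Rational(1, 2)) = Pow(Add(3116, Mul(Pow(-228, -1), -75)), Rational(1, 2)) = Pow(Add(3116, Mul(Rational(-1, 228), -75)), Rational(1, 2)) = Pow(Add(3116, Rational(25, 76)), Rational(1, 2)) = Pow(Rational(236841, 76), Rational(1, 2)) = Mul(Rational(1, 38), Pow(4499979, Rational(1, 2)))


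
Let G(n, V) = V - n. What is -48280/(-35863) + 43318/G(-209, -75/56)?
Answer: 87558200424/417050827 ≈ 209.95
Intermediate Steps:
-48280/(-35863) + 43318/G(-209, -75/56) = -48280/(-35863) + 43318/(-75/56 - 1*(-209)) = -48280*(-1/35863) + 43318/(-75*1/56 + 209) = 48280/35863 + 43318/(-75/56 + 209) = 48280/35863 + 43318/(11629/56) = 48280/35863 + 43318*(56/11629) = 48280/35863 + 2425808/11629 = 87558200424/417050827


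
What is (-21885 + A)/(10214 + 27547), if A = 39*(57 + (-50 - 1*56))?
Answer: -7932/12587 ≈ -0.63017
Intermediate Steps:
A = -1911 (A = 39*(57 + (-50 - 56)) = 39*(57 - 106) = 39*(-49) = -1911)
(-21885 + A)/(10214 + 27547) = (-21885 - 1911)/(10214 + 27547) = -23796/37761 = -23796*1/37761 = -7932/12587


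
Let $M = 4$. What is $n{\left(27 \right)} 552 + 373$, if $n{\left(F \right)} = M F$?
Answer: $59989$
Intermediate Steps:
$n{\left(F \right)} = 4 F$
$n{\left(27 \right)} 552 + 373 = 4 \cdot 27 \cdot 552 + 373 = 108 \cdot 552 + 373 = 59616 + 373 = 59989$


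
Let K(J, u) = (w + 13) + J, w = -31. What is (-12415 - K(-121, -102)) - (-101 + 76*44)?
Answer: -15519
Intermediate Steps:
K(J, u) = -18 + J (K(J, u) = (-31 + 13) + J = -18 + J)
(-12415 - K(-121, -102)) - (-101 + 76*44) = (-12415 - (-18 - 121)) - (-101 + 76*44) = (-12415 - 1*(-139)) - (-101 + 3344) = (-12415 + 139) - 1*3243 = -12276 - 3243 = -15519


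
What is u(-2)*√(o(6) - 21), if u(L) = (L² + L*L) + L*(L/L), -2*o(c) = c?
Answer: 12*I*√6 ≈ 29.394*I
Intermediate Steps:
o(c) = -c/2
u(L) = L + 2*L² (u(L) = (L² + L²) + L*1 = 2*L² + L = L + 2*L²)
u(-2)*√(o(6) - 21) = (-2*(1 + 2*(-2)))*√(-½*6 - 21) = (-2*(1 - 4))*√(-3 - 21) = (-2*(-3))*√(-24) = 6*(2*I*√6) = 12*I*√6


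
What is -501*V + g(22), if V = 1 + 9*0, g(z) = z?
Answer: -479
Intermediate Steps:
V = 1 (V = 1 + 0 = 1)
-501*V + g(22) = -501*1 + 22 = -501 + 22 = -479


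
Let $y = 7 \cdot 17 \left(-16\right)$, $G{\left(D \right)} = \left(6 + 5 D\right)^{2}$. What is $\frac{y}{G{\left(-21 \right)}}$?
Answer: $- \frac{1904}{9801} \approx -0.19427$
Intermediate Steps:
$y = -1904$ ($y = 119 \left(-16\right) = -1904$)
$\frac{y}{G{\left(-21 \right)}} = - \frac{1904}{\left(6 + 5 \left(-21\right)\right)^{2}} = - \frac{1904}{\left(6 - 105\right)^{2}} = - \frac{1904}{\left(-99\right)^{2}} = - \frac{1904}{9801}$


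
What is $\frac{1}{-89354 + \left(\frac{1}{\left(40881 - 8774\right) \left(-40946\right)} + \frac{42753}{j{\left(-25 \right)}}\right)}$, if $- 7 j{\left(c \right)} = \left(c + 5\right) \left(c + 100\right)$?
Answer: $- \frac{328663305500}{29301808068913723} \approx -1.1216 \cdot 10^{-5}$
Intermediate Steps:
$j{\left(c \right)} = - \frac{\left(5 + c\right) \left(100 + c\right)}{7}$ ($j{\left(c \right)} = - \frac{\left(c + 5\right) \left(c + 100\right)}{7} = - \frac{\left(5 + c\right) \left(100 + c\right)}{7}$)
$\frac{1}{-89354 + \left(\frac{1}{\left(40881 - 8774\right) \left(-40946\right)} + \frac{42753}{j{\left(-25 \right)}}\right)} = \frac{1}{-89354 + \left(\frac{1}{\left(40881 - 8774\right) \left(-40946\right)} + \frac{42753}{- \frac{500}{7} - -375 - \frac{\left(-25\right)^{2}}{7}}\right)} = \frac{1}{-89354 + \left(\frac{1}{32107} \left(- \frac{1}{40946}\right) + \frac{42753}{- \frac{500}{7} + 375 - \frac{625}{7}}\right)} = \frac{1}{-89354 - \left(\frac{1}{1314653222} - \frac{42753}{\frac{1500}{7}}\right)} = \frac{1}{-89354 + \left(- \frac{1}{1314653222} + 42753 \cdot \frac{7}{1500}\right)} = \frac{1}{-89354 + \left(- \frac{1}{1314653222} + \frac{99757}{500}\right)} = \frac{1}{-89354 + \frac{65572930733277}{328663305500}} = \frac{1}{- \frac{29301808068913723}{328663305500}} = - \frac{328663305500}{29301808068913723}$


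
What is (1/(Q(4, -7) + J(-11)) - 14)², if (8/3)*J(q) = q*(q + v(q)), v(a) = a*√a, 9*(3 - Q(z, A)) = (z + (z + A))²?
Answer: 4*(555465141*√11 + 2581473625*I)/(11352825*√11 + 52665277*I) ≈ 195.95 + 0.16868*I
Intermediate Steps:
Q(z, A) = 3 - (A + 2*z)²/9 (Q(z, A) = 3 - (z + (z + A))²/9 = 3 - (z + (A + z))²/9 = 3 - (A + 2*z)²/9)
v(a) = a^(3/2)
J(q) = 3*q*(q + q^(3/2))/8 (J(q) = 3*(q*(q + q^(3/2)))/8 = 3*q*(q + q^(3/2))/8)
(1/(Q(4, -7) + J(-11)) - 14)² = (1/((3 - (-7 + 2*4)²/9) + (3/8)*(-11)*(-11 + (-11)^(3/2))) - 14)² = (1/((3 - (-7 + 8)²/9) + (3/8)*(-11)*(-11 - 11*I*√11)) - 14)² = (1/((3 - ⅑*1²) + (363/8 + 363*I*√11/8)) - 14)² = (1/((3 - ⅑*1) + (363/8 + 363*I*√11/8)) - 14)² = (1/((3 - ⅑) + (363/8 + 363*I*√11/8)) - 14)² = (1/(26/9 + (363/8 + 363*I*√11/8)) - 14)² = (1/(3475/72 + 363*I*√11/8) - 14)² = (-14 + 1/(3475/72 + 363*I*√11/8))²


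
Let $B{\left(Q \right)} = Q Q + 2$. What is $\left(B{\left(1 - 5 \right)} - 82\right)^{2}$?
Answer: $4096$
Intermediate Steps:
$B{\left(Q \right)} = 2 + Q^{2}$ ($B{\left(Q \right)} = Q^{2} + 2 = 2 + Q^{2}$)
$\left(B{\left(1 - 5 \right)} - 82\right)^{2} = \left(\left(2 + \left(1 - 5\right)^{2}\right) - 82\right)^{2} = \left(\left(2 + \left(-4\right)^{2}\right) - 82\right)^{2} = \left(\left(2 + 16\right) - 82\right)^{2} = \left(18 - 82\right)^{2} = \left(-64\right)^{2} = 4096$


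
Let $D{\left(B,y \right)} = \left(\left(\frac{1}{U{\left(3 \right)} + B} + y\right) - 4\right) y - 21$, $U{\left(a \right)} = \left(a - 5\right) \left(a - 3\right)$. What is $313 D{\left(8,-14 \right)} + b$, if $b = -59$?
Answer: $\frac{286785}{4} \approx 71696.0$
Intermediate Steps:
$U{\left(a \right)} = \left(-5 + a\right) \left(-3 + a\right)$
$D{\left(B,y \right)} = -21 + y \left(-4 + y + \frac{1}{B}\right)$ ($D{\left(B,y \right)} = \left(\left(\frac{1}{\left(15 + 3^{2} - 24\right) + B} + y\right) - 4\right) y - 21 = \left(\left(\frac{1}{\left(15 + 9 - 24\right) + B} + y\right) - 4\right) y - 21 = \left(\left(\frac{1}{0 + B} + y\right) - 4\right) y - 21 = \left(\left(\frac{1}{B} + y\right) - 4\right) y - 21 = \left(\left(y + \frac{1}{B}\right) - 4\right) y - 21 = \left(-4 + y + \frac{1}{B}\right) y - 21 = y \left(-4 + y + \frac{1}{B}\right) - 21 = -21 + y \left(-4 + y + \frac{1}{B}\right)$)
$313 D{\left(8,-14 \right)} + b = 313 \left(-21 + \left(-14\right)^{2} - -56 - \frac{14}{8}\right) - 59 = 313 \left(-21 + 196 + 56 - \frac{7}{4}\right) - 59 = 313 \cdot \frac{917}{4} - 59 = \frac{287021}{4} - 59 = \frac{286785}{4}$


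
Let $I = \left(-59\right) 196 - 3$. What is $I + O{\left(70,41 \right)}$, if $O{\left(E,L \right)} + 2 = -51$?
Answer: $-11620$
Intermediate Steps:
$O{\left(E,L \right)} = -53$ ($O{\left(E,L \right)} = -2 - 51 = -53$)
$I = -11567$ ($I = -11564 - 3 = -11567$)
$I + O{\left(70,41 \right)} = -11567 - 53 = -11620$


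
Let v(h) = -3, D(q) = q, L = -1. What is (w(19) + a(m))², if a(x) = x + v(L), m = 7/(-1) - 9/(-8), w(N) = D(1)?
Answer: 3969/64 ≈ 62.016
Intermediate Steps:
w(N) = 1
m = -47/8 (m = 7*(-1) - 9*(-⅛) = -7 + 9/8 = -47/8 ≈ -5.8750)
a(x) = -3 + x (a(x) = x - 3 = -3 + x)
(w(19) + a(m))² = (1 + (-3 - 47/8))² = (1 - 71/8)² = (-63/8)² = 3969/64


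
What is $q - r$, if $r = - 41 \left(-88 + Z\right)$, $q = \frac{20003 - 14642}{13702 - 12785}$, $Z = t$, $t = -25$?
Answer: $- \frac{4243100}{917} \approx -4627.2$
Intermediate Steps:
$Z = -25$
$q = \frac{5361}{917} \approx 5.8462$
$r = 4633$ ($r = - 41 \left(-88 - 25\right) = \left(-41\right) \left(-113\right) = 4633$)
$q - r = \frac{5361}{917} - 4633 = - \frac{4243100}{917}$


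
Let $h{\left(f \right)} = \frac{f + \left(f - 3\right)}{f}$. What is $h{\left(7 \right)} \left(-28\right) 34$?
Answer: $-1496$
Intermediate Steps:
$h{\left(f \right)} = \frac{-3 + 2 f}{f}$ ($h{\left(f \right)} = \frac{f + \left(-3 + f\right)}{f} = \frac{-3 + 2 f}{f}$)
$h{\left(7 \right)} \left(-28\right) 34 = \left(2 - \frac{3}{7}\right) \left(-28\right) 34 = \frac{11}{7} \left(-28\right) 34 = \left(-44\right) 34 = -1496$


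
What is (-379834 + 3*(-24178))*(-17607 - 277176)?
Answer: 133350396144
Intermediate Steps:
(-379834 + 3*(-24178))*(-17607 - 277176) = (-379834 - 72534)*(-294783) = -452368*(-294783) = 133350396144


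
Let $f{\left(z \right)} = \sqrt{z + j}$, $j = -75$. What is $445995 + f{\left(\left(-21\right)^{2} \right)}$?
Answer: $445995 + \sqrt{366} \approx 4.4601 \cdot 10^{5}$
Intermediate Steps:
$f{\left(z \right)} = \sqrt{-75 + z}$ ($f{\left(z \right)} = \sqrt{z - 75} = \sqrt{-75 + z}$)
$445995 + f{\left(\left(-21\right)^{2} \right)} = 445995 + \sqrt{-75 + \left(-21\right)^{2}} = 445995 + \sqrt{-75 + 441} = 445995 + \sqrt{366}$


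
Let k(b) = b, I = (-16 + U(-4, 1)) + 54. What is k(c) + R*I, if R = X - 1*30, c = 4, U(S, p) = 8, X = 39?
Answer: 418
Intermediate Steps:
R = 9 (R = 39 - 1*30 = 39 - 30 = 9)
I = 46 (I = (-16 + 8) + 54 = -8 + 54 = 46)
k(c) + R*I = 4 + 9*46 = 4 + 414 = 418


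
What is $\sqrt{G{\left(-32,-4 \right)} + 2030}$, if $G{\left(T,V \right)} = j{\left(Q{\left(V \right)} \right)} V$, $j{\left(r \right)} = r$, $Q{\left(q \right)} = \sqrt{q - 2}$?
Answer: $\sqrt{2030 - 4 i \sqrt{6}} \approx 45.056 - 0.1087 i$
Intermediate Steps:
$Q{\left(q \right)} = \sqrt{-2 + q}$
$G{\left(T,V \right)} = V \sqrt{-2 + V}$ ($G{\left(T,V \right)} = \sqrt{-2 + V} V = V \sqrt{-2 + V}$)
$\sqrt{G{\left(-32,-4 \right)} + 2030} = \sqrt{- 4 \sqrt{-2 - 4} + 2030} = \sqrt{- 4 \sqrt{-6} + 2030} = \sqrt{- 4 i \sqrt{6} + 2030} = \sqrt{2030 - 4 i \sqrt{6}}$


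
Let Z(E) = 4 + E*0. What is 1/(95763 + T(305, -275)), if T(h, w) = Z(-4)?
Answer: 1/95767 ≈ 1.0442e-5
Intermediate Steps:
Z(E) = 4 (Z(E) = 4 + 0 = 4)
T(h, w) = 4
1/(95763 + T(305, -275)) = 1/(95763 + 4) = 1/95767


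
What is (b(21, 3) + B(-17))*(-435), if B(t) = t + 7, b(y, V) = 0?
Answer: 4350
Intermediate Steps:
B(t) = 7 + t
(b(21, 3) + B(-17))*(-435) = (0 + (7 - 17))*(-435) = (0 - 10)*(-435) = -10*(-435) = 4350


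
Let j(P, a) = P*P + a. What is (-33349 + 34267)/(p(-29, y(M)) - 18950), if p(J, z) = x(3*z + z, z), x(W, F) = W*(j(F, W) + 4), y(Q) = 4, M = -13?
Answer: -459/9187 ≈ -0.049962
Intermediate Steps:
j(P, a) = a + P**2 (j(P, a) = P**2 + a = a + P**2)
x(W, F) = W*(4 + W + F**2) (x(W, F) = W*((W + F**2) + 4) = W*(4 + W + F**2))
p(J, z) = 4*z*(4 + z**2 + 4*z) (p(J, z) = (3*z + z)*(4 + (3*z + z) + z**2) = (4*z)*(4 + 4*z + z**2) = (4*z)*(4 + z**2 + 4*z) = 4*z*(4 + z**2 + 4*z))
(-33349 + 34267)/(p(-29, y(M)) - 18950) = (-33349 + 34267)/(4*4*(4 + 4**2 + 4*4) - 18950) = 918/(4*4*(4 + 16 + 16) - 18950) = 918/(4*4*36 - 18950) = 918/(576 - 18950) = 918/(-18374) = 918*(-1/18374) = -459/9187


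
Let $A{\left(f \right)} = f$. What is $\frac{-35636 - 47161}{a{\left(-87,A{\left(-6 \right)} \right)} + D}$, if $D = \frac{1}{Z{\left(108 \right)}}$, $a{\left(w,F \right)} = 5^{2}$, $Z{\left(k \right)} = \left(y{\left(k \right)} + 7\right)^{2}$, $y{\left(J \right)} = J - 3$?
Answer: $- \frac{1038605568}{313601} \approx -3311.9$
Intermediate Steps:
$y{\left(J \right)} = -3 + J$ ($y{\left(J \right)} = J - 3 = -3 + J$)
$Z{\left(k \right)} = \left(4 + k\right)^{2}$ ($Z{\left(k \right)} = \left(\left(-3 + k\right) + 7\right)^{2} = \left(4 + k\right)^{2}$)
$a{\left(w,F \right)} = 25$
$D = \frac{1}{12544}$ ($D = \frac{1}{\left(4 + 108\right)^{2}} = \frac{1}{112^{2}} = \frac{1}{12544} \approx 7.9719 \cdot 10^{-5}$)
$\frac{-35636 - 47161}{a{\left(-87,A{\left(-6 \right)} \right)} + D} = \frac{-35636 - 47161}{25 + \frac{1}{12544}} = - \frac{82797}{\frac{313601}{12544}} = \left(-82797\right) \frac{12544}{313601} = - \frac{1038605568}{313601}$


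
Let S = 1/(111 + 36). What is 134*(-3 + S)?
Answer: -58960/147 ≈ -401.09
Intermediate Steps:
S = 1/147 ≈ 0.0068027
134*(-3 + S) = 134*(-3 + 1/147) = 134*(-440/147) = -58960/147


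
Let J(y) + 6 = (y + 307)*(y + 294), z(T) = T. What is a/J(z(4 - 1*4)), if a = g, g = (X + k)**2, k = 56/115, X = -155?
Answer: 35081929/132620300 ≈ 0.26453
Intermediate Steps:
J(y) = -6 + (294 + y)*(307 + y) (J(y) = -6 + (y + 307)*(y + 294) = -6 + (307 + y)*(294 + y) = -6 + (294 + y)*(307 + y))
k = 56/115 (k = 56*(1/115) = 56/115 ≈ 0.48696)
g = 315737361/13225 (g = (-155 + 56/115)**2 = (-17769/115)**2 = 315737361/13225 ≈ 23874.)
a = 315737361/13225 ≈ 23874.
a/J(z(4 - 1*4)) = 315737361/(13225*(90252 + (4 - 1*4)**2 + 601*(4 - 1*4))) = 315737361/(13225*(90252 + (4 - 4)**2 + 601*(4 - 4))) = 315737361/(13225*(90252 + 0**2 + 601*0)) = 315737361/(13225*(90252 + 0 + 0)) = (315737361/13225)/90252 = (315737361/13225)*(1/90252) = 35081929/132620300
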